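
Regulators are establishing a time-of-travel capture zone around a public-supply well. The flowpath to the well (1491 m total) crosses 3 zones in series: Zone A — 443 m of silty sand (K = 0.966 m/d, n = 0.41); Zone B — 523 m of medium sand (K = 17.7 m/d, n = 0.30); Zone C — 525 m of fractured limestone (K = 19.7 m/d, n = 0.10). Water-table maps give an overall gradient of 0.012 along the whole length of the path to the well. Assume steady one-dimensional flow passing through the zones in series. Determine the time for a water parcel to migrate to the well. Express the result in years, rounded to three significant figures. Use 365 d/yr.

30.8 years

Steady 1-D flow in series ⇒ the Darcy flux q is identical in every zone and the zone head losses add (resistances L/K in series).
Σ(L/K) = 443/0.966 + 523/17.7 + 525/19.7 = 458.6 + 29.55 + 26.65 = 514.8 d
K_eq = L_total / Σ(L/K) = 1491 / 514.8 = 2.896 m/d
q = K_eq · i = 2.896 × 0.012 = 0.03476 m/d (same in every zone)
Zone A: v = q/n = 0.03476/0.41 = 0.08477 m/d → t_A = 443/0.08477 = 5226 d
Zone B: v = q/n = 0.03476/0.30 = 0.1159 m/d → t_B = 523/0.1159 = 4514 d
Zone C: v = q/n = 0.03476/0.10 = 0.3476 m/d → t_C = 525/0.3476 = 1511 d
Total t = 5226 + 4514 + 1511 = 11250 d
   = 11250 / 365 = 30.8 yr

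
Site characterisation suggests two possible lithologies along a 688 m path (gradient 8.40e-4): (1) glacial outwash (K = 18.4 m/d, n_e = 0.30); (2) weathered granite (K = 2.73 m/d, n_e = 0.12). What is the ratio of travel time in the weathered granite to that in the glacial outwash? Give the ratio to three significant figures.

2.70

Unit 1 (glacial outwash): v = 18.4×8.4e-4/0.30 = 0.05152 m/d, t = 688/0.05152 = 13350 d
Unit 2 (weathered granite): v = 2.73×8.4e-4/0.12 = 0.01911 m/d, t = 688/0.01911 = 36000 d
t(weathered granite) / t(glacial outwash) = 36000/13350 = 2.70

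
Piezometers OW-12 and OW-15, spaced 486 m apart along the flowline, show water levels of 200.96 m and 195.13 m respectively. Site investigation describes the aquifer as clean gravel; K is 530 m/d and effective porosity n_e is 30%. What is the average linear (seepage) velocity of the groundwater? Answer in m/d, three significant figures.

21.2 m/d

Hydraulic gradient i = (200.96 − 195.13) / 486 = 5.83 / 486 = 0.01200
Darcy flux q = K·i = 530 × 0.01200 = 6.358 m/d
v = Ki/n = 530·0.01200/0.30 = 21.19 m/d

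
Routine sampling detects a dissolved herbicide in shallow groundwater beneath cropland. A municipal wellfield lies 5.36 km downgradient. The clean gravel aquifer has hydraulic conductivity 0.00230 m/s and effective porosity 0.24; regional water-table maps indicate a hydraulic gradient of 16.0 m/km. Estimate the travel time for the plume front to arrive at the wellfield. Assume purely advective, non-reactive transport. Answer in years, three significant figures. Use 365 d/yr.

K = 0.00230 m/s × 86400 s/d = 198.7 m/d
q = Ki = 198.7 × 0.016 = 3.180 m/d
Seepage velocity v = q / n = 3.180 / 0.24 = 13.25 m/d
L = 5.36 km = 5360 m
t = L / v = 5360 / 13.25 = 404.6 d
   = 404.6 / 365 = 1.11 yr

1.11 years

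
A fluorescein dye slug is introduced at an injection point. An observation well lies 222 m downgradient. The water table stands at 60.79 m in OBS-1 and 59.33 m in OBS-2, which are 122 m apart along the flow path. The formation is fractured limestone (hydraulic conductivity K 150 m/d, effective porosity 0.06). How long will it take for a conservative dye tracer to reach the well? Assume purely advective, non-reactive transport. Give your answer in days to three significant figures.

7.42 days

Hydraulic gradient i = (60.79 − 59.33) / 122 = 1.46 / 122 = 0.01197
Specific discharge q = 150 × 0.01197 = 1.795 m/d
v_s = q/n_e = 1.795/0.06 = 29.92 m/d
t = L / v = 222 / 29.92 = 7.420 d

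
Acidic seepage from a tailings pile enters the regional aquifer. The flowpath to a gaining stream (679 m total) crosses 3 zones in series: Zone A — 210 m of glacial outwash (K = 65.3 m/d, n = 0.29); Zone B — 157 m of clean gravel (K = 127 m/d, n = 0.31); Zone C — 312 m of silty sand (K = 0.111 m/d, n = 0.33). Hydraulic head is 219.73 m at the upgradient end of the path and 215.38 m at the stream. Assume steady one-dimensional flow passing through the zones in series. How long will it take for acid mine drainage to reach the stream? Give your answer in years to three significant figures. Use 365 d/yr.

Total head drop ΔH = 219.73 − 215.38 = 4.35 m
Steady 1-D flow in series ⇒ the Darcy flux q is identical in every zone and the zone head losses add (resistances L/K in series).
Σ(L/K) = 210/65.3 + 157/127 + 312/0.111 = 3.216 + 1.236 + 2811 = 2815 d
q = ΔH / Σ(L/K) = 4.35 / 2815 = 0.001545 m/d (same in every zone)
Zone A: v = q/n = 0.001545/0.29 = 0.005328 m/d → t_A = 210/0.005328 = 39410 d
Zone B: v = q/n = 0.001545/0.31 = 0.004984 m/d → t_B = 157/0.004984 = 31500 d
Zone C: v = q/n = 0.001545/0.33 = 0.004682 m/d → t_C = 312/0.004682 = 66630 d
Total t = 39410 + 31500 + 66630 = 137500 d
   = 137500 / 365 = 377 yr

377 years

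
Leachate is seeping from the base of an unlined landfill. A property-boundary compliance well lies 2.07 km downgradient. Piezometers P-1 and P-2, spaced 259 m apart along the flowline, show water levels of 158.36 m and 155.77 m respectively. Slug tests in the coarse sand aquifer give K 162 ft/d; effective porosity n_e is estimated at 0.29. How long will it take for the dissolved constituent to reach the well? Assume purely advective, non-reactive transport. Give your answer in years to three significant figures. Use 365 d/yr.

3.33 years

Hydraulic gradient i = (158.36 − 155.77) / 259 = 2.59 / 259 = 0.01000
K = 162 ft/d × 0.3048 = 49.38 m/d
q = Ki = 49.38 × 0.01000 = 0.4938 m/d
v_s = q/n_e = 0.4938/0.29 = 1.703 m/d
L = 2.07 km = 2070 m
t = L / v = 2070 / 1.703 = 1216 d
   = 1216 / 365 = 3.33 yr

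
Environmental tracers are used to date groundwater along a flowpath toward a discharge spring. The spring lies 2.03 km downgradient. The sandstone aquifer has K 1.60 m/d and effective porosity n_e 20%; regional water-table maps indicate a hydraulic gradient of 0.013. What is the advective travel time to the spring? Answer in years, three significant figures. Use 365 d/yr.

53.5 years

Specific discharge q = 1.60 × 0.013 = 0.02080 m/d
v_s = q/n_e = 0.02080/0.20 = 0.1040 m/d
L = 2.03 km = 2030 m
t = L / v = 2030 / 0.1040 = 19520 d
   = 19520 / 365 = 53.5 yr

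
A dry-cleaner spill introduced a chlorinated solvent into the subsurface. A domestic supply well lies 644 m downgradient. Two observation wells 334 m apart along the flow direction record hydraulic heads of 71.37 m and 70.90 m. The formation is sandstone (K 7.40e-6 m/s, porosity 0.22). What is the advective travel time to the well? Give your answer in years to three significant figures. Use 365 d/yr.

431 years

Hydraulic gradient i = (71.37 − 70.90) / 334 = 0.47 / 334 = 0.001407
K = 7.40e-6 m/s × 86400 s/d = 0.6394 m/d
Darcy flux q = K·i = 0.6394 × 0.001407 = 8.997e-4 m/d
Seepage velocity v = q / n = 8.997e-4 / 0.22 = 0.004090 m/d
t = L / v = 644 / 0.004090 = 157500 d
   = 157500 / 365 = 431 yr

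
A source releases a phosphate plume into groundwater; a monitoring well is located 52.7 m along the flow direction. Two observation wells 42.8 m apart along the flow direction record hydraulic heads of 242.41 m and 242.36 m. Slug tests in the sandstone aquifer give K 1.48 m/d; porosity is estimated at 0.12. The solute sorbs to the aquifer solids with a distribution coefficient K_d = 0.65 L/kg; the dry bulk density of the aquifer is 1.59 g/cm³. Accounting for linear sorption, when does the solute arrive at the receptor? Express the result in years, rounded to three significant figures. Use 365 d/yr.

96.3 years

Hydraulic gradient i = (242.41 − 242.36) / 42.8 = 0.05 / 42.8 = 0.001168
q = Ki = 1.48 × 0.001168 = 0.001729 m/d
Seepage velocity v = q / n = 0.001729 / 0.12 = 0.01441 m/d
Retardation R = 1 + ρ_b·K_d/n = 1 + 1.59×0.65/0.12 = 9.613
Contaminant velocity v_c = v/R = 0.01441/9.613 = 0.001499 m/d
t = L/v_c = 52.7/0.001499 = 35160 d
   = 35160/365 = 96.3 yr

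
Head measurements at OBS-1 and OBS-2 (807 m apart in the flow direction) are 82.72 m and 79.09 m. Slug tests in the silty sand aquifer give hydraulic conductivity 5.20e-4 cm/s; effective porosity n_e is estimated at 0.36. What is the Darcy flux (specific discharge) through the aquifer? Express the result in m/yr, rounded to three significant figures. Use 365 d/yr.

Hydraulic gradient i = (82.72 − 79.09) / 807 = 3.63 / 807 = 0.004498
K = 5.20e-4 cm/s × 864 = 0.4493 m/d
Darcy flux q = K·i = 0.4493 × 0.004498 = 0.002021 m/d
   = 0.002021 × 365 = 0.738 m/yr

0.738 m/yr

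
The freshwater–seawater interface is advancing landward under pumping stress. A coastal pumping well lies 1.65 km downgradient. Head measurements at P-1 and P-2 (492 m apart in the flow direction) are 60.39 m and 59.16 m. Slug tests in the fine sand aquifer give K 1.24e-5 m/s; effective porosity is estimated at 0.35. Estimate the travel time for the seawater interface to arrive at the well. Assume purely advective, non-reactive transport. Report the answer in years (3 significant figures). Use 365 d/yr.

Hydraulic gradient i = (60.39 − 59.16) / 492 = 1.23 / 492 = 0.002500
K = 1.24e-5 m/s × 86400 s/d = 1.071 m/d
Darcy flux q = K·i = 1.071 × 0.002500 = 0.002678 m/d
Seepage velocity v = q / n = 0.002678 / 0.35 = 0.007653 m/d
L = 1.65 km = 1650 m
t = L / v = 1650 / 0.007653 = 215600 d
   = 215600 / 365 = 591 yr

591 years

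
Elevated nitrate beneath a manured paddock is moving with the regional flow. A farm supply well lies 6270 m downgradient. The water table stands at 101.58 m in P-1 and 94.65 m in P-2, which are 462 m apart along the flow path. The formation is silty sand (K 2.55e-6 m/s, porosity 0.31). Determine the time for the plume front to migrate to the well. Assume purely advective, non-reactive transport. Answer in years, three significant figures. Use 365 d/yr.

Hydraulic gradient i = (101.58 − 94.65) / 462 = 6.93 / 462 = 0.01500
K = 2.55e-6 m/s × 86400 s/d = 0.2203 m/d
Darcy flux q = K·i = 0.2203 × 0.01500 = 0.003305 m/d
Seepage velocity v = q / n = 0.003305 / 0.31 = 0.01066 m/d
t = L / v = 6270 / 0.01066 = 588100 d
   = 588100 / 365 = 1610 yr

1610 years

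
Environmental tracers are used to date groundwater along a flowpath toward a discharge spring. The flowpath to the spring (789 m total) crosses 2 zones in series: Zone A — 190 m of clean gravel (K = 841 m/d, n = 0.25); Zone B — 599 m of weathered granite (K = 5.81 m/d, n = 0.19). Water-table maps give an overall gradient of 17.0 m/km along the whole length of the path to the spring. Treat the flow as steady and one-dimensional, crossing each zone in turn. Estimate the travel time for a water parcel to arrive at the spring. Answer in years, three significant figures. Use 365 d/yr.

3.40 years

For zones in series the flux q is common to all zones; the equivalent conductivity is the harmonic (thickness-weighted) mean, K_eq = L_total / Σ(L_j/K_j).
Σ(L/K) = 190/841 + 599/5.81 = 0.2259 + 103.1 = 103.3 d
K_eq = L_total / Σ(L/K) = 789 / 103.3 = 7.636 m/d
q = K_eq · i = 7.636 × 0.017 = 0.1298 m/d (same in every zone)
Zone A: v = q/n = 0.1298/0.25 = 0.5193 m/d → t_A = 190/0.5193 = 365.9 d
Zone B: v = q/n = 0.1298/0.19 = 0.6832 m/d → t_B = 599/0.6832 = 876.7 d
Total t = 365.9 + 876.7 = 1243 d
   = 1243 / 365 = 3.40 yr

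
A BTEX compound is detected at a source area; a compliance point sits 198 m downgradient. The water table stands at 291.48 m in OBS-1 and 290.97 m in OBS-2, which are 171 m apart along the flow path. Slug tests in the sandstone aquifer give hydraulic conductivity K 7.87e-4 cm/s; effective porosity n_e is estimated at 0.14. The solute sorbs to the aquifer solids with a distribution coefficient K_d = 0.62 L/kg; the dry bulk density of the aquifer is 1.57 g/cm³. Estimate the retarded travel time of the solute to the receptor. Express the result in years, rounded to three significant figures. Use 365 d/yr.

298 years

Hydraulic gradient i = (291.48 − 290.97) / 171 = 0.51 / 171 = 0.002982
K = 7.87e-4 cm/s × 864 = 0.6800 m/d
q = Ki = 0.6800 × 0.002982 = 0.002028 m/d
Average linear velocity = 0.002028 / 0.14 = 0.01449 m/d
Retardation R = 1 + ρ_b·K_d/n = 1 + 1.57×0.62/0.14 = 7.953
Contaminant velocity v_c = v/R = 0.01449/7.953 = 0.001821 m/d
t = L/v_c = 198/0.001821 = 108700 d
   = 108700/365 = 298 yr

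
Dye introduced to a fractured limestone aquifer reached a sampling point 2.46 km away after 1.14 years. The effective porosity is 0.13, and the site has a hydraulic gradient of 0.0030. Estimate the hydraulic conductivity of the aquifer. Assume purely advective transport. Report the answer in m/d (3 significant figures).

t = 1.14 years = 416.1 d
L = 2.46 km = 2460 m
v = L / t = 2460 / 416.1 = 5.912 m/d
K = v · n / i = 5.912 × 0.13 / 0.0030 = 256 m/d

256 m/d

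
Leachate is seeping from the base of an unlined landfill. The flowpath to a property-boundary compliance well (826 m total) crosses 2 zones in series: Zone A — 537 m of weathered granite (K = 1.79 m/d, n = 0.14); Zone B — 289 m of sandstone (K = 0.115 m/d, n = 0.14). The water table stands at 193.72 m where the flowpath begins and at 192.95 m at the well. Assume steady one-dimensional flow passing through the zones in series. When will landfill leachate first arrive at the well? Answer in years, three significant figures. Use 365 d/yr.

1160 years

Total head drop ΔH = 193.72 − 192.95 = 0.77 m
Continuity: the same q passes through each zone, so ΔH = q·Σ(L_j/K_j) — the zones act as resistances in series.
Σ(L/K) = 537/1.79 + 289/0.115 = 300.0 + 2513 = 2813 d
q = ΔH / Σ(L/K) = 0.77 / 2813 = 2.737e-4 m/d (same in every zone)
Zone A: v = q/n = 2.737e-4/0.14 = 0.001955 m/d → t_A = 537/0.001955 = 274700 d
Zone B: v = q/n = 2.737e-4/0.14 = 0.001955 m/d → t_B = 289/0.001955 = 147800 d
Total t = 274700 + 147800 = 422500 d
   = 422500 / 365 = 1160 yr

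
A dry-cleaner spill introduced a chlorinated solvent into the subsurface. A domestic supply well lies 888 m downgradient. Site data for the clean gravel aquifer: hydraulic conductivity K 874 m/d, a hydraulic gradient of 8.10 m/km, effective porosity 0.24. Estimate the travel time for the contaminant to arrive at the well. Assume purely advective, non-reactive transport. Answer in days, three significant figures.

30.1 days

q = Ki = 874 × 0.0081 = 7.079 m/d
v_s = q/n_e = 7.079/0.24 = 29.50 m/d
t = L / v = 888 / 29.50 = 30.10 d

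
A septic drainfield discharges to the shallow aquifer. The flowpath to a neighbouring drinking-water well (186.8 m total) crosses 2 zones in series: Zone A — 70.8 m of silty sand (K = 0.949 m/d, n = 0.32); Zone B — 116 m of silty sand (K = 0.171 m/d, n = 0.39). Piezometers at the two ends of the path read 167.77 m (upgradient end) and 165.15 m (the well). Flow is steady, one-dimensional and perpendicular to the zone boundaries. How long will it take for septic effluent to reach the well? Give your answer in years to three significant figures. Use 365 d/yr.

Total head drop ΔH = 167.77 − 165.15 = 2.62 m
Continuity: the same q passes through each zone, so ΔH = q·Σ(L_j/K_j) — the zones act as resistances in series.
Σ(L/K) = 70.8/0.949 + 116/0.171 = 74.60 + 678.4 = 753.0 d
q = ΔH / Σ(L/K) = 2.62 / 753.0 = 0.003480 m/d (same in every zone)
Zone A: v = q/n = 0.003480/0.32 = 0.01087 m/d → t_A = 70.8/0.01087 = 6511 d
Zone B: v = q/n = 0.003480/0.39 = 0.008922 m/d → t_B = 116/0.008922 = 13000 d
Total t = 6511 + 13000 = 19510 d
   = 19510 / 365 = 53.5 yr

53.5 years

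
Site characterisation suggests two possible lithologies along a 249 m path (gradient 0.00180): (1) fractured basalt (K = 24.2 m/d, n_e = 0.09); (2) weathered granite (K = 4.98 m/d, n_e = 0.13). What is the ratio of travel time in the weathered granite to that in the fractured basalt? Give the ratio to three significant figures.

7.02

Unit 1 (fractured basalt): v = 24.2×0.0018/0.09 = 0.4840 m/d, t = 249/0.4840 = 514.5 d
Unit 2 (weathered granite): v = 4.98×0.0018/0.13 = 0.06895 m/d, t = 249/0.06895 = 3611 d
t(weathered granite) / t(fractured basalt) = 3611/514.5 = 7.02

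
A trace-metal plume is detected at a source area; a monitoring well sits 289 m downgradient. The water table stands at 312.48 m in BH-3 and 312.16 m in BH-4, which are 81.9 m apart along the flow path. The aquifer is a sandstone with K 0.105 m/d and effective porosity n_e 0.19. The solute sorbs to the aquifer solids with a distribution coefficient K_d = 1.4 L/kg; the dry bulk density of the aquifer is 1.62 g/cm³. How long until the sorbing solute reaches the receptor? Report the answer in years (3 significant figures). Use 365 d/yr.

4740 years

Hydraulic gradient i = (312.48 − 312.16) / 81.9 = 0.32 / 81.9 = 0.003907
q = Ki = 0.105 × 0.003907 = 4.103e-4 m/d
Seepage velocity v = q / n = 4.103e-4 / 0.19 = 0.002159 m/d
Retardation R = 1 + ρ_b·K_d/n = 1 + 1.62×1.4/0.19 = 12.94
Contaminant velocity v_c = v/R = 0.002159/12.94 = 1.669e-4 m/d
t = L/v_c = 289/1.669e-4 = 1.732e6 d
   = 1.732e6/365 = 4740 yr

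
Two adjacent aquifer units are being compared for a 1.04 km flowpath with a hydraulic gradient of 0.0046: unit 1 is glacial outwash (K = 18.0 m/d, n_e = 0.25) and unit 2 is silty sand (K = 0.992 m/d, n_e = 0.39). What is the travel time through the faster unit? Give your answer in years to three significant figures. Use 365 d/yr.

Unit 1 (glacial outwash): v = 18.0×0.0046/0.25 = 0.3312 m/d, t = 1040/0.3312 = 3140 d
Unit 2 (silty sand): v = 0.992×0.0046/0.39 = 0.01170 m/d, t = 1040/0.01170 = 88880 d
Faster: 3140 d / 365 = 8.60 yr

8.60 years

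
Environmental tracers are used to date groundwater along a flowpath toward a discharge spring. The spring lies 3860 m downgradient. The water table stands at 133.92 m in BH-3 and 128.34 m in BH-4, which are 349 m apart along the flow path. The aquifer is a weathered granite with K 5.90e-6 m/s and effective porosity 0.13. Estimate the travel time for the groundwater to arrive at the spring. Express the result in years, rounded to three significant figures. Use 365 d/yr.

Hydraulic gradient i = (133.92 − 128.34) / 349 = 5.58 / 349 = 0.01599
K = 5.90e-6 m/s × 86400 s/d = 0.5098 m/d
q = Ki = 0.5098 × 0.01599 = 0.008150 m/d
v = Ki/n = 0.5098·0.01599/0.13 = 0.06269 m/d
t = L / v = 3860 / 0.06269 = 61570 d
   = 61570 / 365 = 169 yr

169 years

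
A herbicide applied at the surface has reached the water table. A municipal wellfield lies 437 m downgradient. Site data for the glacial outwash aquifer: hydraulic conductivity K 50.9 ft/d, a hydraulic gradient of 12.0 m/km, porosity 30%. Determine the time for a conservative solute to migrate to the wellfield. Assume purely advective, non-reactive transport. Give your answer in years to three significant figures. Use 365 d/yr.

1.93 years

K = 50.9 ft/d × 0.3048 = 15.51 m/d
Specific discharge q = 15.51 × 0.012 = 0.1862 m/d
Seepage velocity v = q / n = 0.1862 / 0.30 = 0.6206 m/d
t = L / v = 437 / 0.6206 = 704.2 d
   = 704.2 / 365 = 1.93 yr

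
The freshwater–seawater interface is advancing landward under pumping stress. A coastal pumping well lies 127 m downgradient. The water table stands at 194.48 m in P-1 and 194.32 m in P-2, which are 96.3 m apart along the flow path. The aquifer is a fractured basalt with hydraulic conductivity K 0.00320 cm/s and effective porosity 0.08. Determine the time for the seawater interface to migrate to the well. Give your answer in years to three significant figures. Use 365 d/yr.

6.06 years

Hydraulic gradient i = (194.48 − 194.32) / 96.3 = 0.16 / 96.3 = 0.001661
K = 0.00320 cm/s × 864 = 2.765 m/d
Darcy flux q = K·i = 2.765 × 0.001661 = 0.004594 m/d
Average linear velocity = 0.004594 / 0.08 = 0.05742 m/d
t = L / v = 127 / 0.05742 = 2212 d
   = 2212 / 365 = 6.06 yr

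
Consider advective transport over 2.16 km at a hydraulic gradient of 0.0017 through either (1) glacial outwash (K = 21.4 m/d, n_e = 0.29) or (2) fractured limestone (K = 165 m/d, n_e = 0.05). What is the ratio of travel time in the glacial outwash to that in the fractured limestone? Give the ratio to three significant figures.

Unit 1 (glacial outwash): v = 21.4×0.0017/0.29 = 0.1254 m/d, t = 2160/0.1254 = 17220 d
Unit 2 (fractured limestone): v = 165×0.0017/0.05 = 5.610 m/d, t = 2160/5.610 = 385.0 d
t(glacial outwash) / t(fractured limestone) = 17220/385.0 = 44.7

44.7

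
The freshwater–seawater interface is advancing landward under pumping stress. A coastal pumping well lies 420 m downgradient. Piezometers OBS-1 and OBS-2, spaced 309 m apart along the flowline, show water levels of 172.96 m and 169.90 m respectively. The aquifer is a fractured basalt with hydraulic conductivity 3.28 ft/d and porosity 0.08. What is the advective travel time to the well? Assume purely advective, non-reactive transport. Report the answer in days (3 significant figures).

Hydraulic gradient i = (172.96 − 169.90) / 309 = 3.06 / 309 = 0.009903
K = 3.28 ft/d × 0.3048 = 0.9997 m/d
Darcy flux q = K·i = 0.9997 × 0.009903 = 0.009900 m/d
Average linear velocity = 0.009900 / 0.08 = 0.1238 m/d
t = L / v = 420 / 0.1238 = 3394 d

3390 days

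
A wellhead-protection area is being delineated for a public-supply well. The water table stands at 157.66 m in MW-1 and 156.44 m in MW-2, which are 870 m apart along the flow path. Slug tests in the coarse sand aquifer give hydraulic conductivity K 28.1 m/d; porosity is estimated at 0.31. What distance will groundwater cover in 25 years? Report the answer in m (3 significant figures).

Hydraulic gradient i = (157.66 − 156.44) / 870 = 1.22 / 870 = 0.001402
Specific discharge q = 28.1 × 0.001402 = 0.03940 m/d
Seepage velocity v = q / n = 0.03940 / 0.31 = 0.1271 m/d
T = 25 yr × 365 = 9125 d
L = v × T = 0.1271 × 9125 = 1160 m

1160 m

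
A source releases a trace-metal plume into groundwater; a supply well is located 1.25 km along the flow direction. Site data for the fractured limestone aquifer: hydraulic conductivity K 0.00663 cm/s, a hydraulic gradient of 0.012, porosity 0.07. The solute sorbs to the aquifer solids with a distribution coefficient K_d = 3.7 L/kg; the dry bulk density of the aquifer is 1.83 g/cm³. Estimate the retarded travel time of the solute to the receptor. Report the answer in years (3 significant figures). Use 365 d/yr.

K = 0.00663 cm/s × 864 = 5.728 m/d
Specific discharge q = 5.728 × 0.012 = 0.06874 m/d
Average linear velocity = 0.06874 / 0.07 = 0.9820 m/d
Retardation R = 1 + ρ_b·K_d/n = 1 + 1.83×3.7/0.07 = 97.73
Contaminant velocity v_c = v/R = 0.9820/97.73 = 0.01005 m/d
L = 1.25 km = 1250 m
t = L/v_c = 1250/0.01005 = 124400 d
   = 124400/365 = 341 yr

341 years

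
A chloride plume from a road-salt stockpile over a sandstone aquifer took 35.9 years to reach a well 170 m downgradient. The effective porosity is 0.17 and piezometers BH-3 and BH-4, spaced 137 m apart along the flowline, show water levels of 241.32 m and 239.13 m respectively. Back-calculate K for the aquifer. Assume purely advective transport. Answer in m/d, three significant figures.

Hydraulic gradient i = (241.32 − 239.13) / 137 = 2.19 / 137 = 0.01599
t = 35.9 years = 13100 d
v = L / t = 170 / 13100 = 0.01297 m/d
K = v · n / i = 0.01297 × 0.17 / 0.01599 = 0.138 m/d

0.138 m/d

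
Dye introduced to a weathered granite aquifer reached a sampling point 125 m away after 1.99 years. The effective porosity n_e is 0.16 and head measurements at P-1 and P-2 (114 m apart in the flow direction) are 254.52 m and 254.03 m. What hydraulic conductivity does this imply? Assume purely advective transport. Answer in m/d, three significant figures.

6.41 m/d

Hydraulic gradient i = (254.52 − 254.03) / 114 = 0.49 / 114 = 0.004298
t = 1.99 years = 726.4 d
v = L / t = 125 / 726.4 = 0.1721 m/d
K = v · n / i = 0.1721 × 0.16 / 0.004298 = 6.41 m/d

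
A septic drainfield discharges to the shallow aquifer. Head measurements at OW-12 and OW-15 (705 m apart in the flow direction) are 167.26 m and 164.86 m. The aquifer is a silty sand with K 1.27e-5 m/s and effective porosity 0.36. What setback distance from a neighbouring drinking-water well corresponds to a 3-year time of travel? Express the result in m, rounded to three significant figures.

Hydraulic gradient i = (167.26 − 164.86) / 705 = 2.40 / 705 = 0.003404
K = 1.27e-5 m/s × 86400 s/d = 1.097 m/d
q = Ki = 1.097 × 0.003404 = 0.003735 m/d
Average linear velocity = 0.003735 / 0.36 = 0.01038 m/d
T = 3 yr × 365 = 1095 d
L = v × T = 0.01038 × 1095 = 11.36 m

11.4 m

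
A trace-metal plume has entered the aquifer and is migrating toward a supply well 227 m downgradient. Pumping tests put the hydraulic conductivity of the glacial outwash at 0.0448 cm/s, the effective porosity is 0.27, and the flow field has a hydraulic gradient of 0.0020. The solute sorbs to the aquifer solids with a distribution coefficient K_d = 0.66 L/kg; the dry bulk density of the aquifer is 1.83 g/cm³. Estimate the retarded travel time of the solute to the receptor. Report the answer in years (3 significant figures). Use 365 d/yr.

K = 0.0448 cm/s × 864 = 38.71 m/d
Specific discharge q = 38.71 × 0.0020 = 0.07741 m/d
Seepage velocity v = q / n = 0.07741 / 0.27 = 0.2867 m/d
Retardation R = 1 + ρ_b·K_d/n = 1 + 1.83×0.66/0.27 = 5.473
Contaminant velocity v_c = v/R = 0.2867/5.473 = 0.05238 m/d
t = L/v_c = 227/0.05238 = 4333 d
   = 4333/365 = 11.9 yr

11.9 years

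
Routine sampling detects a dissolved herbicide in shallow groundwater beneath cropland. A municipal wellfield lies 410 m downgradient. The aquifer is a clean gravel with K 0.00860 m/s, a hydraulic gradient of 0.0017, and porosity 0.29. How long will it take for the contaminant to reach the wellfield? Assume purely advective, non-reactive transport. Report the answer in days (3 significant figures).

K = 0.00860 m/s × 86400 s/d = 743.0 m/d
q = Ki = 743.0 × 0.0017 = 1.263 m/d
v_s = q/n_e = 1.263/0.29 = 4.356 m/d
t = L / v = 410 / 4.356 = 94.13 d

94.1 days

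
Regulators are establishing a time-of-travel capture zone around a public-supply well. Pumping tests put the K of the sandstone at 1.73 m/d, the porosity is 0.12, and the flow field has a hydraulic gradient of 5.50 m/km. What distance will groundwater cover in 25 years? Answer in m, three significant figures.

Darcy flux q = K·i = 1.73 × 0.0055 = 0.009515 m/d
v = Ki/n = 1.73·0.0055/0.12 = 0.07929 m/d
T = 25 yr × 365 = 9125 d
L = v × T = 0.07929 × 9125 = 723.5 m

724 m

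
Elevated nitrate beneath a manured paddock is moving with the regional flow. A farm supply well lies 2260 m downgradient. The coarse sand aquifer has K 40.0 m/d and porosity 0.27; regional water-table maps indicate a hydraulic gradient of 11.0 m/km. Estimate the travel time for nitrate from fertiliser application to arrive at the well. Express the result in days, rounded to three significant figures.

1390 days

Darcy flux q = K·i = 40.0 × 0.011 = 0.4400 m/d
Seepage velocity v = q / n = 0.4400 / 0.27 = 1.630 m/d
t = L / v = 2260 / 1.630 = 1387 d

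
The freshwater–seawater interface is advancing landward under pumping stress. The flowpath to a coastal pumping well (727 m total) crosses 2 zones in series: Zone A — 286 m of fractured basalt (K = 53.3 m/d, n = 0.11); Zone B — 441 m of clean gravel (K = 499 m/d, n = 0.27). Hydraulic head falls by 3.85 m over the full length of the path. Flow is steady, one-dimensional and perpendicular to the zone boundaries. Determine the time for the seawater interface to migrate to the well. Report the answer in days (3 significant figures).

244 days

Steady 1-D flow in series ⇒ the Darcy flux q is identical in every zone and the zone head losses add (resistances L/K in series).
Σ(L/K) = 286/53.3 + 441/499 = 5.366 + 0.8838 = 6.250 d
q = ΔH / Σ(L/K) = 3.85 / 6.250 = 0.6160 m/d (same in every zone)
Zone A: v = q/n = 0.6160/0.11 = 5.600 m/d → t_A = 286/5.600 = 51.07 d
Zone B: v = q/n = 0.6160/0.27 = 2.282 m/d → t_B = 441/2.282 = 193.3 d
Total t = 51.07 + 193.3 = 244.4 d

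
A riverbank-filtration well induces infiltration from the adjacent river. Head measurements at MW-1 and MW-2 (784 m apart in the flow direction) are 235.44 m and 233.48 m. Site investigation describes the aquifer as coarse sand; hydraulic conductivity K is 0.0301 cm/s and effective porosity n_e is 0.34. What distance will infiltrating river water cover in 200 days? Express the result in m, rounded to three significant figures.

38.2 m

Hydraulic gradient i = (235.44 − 233.48) / 784 = 1.96 / 784 = 0.002500
K = 0.0301 cm/s × 864 = 26.01 m/d
Specific discharge q = 26.01 × 0.002500 = 0.06502 m/d
Average linear velocity = 0.06502 / 0.34 = 0.1912 m/d
L = v × T = 0.1912 × 200 = 38.24 m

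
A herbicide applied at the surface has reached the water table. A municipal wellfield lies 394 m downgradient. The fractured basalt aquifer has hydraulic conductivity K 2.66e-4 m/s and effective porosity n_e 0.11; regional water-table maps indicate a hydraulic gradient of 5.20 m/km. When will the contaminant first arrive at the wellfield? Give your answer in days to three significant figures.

K = 2.66e-4 m/s × 86400 s/d = 22.98 m/d
q = Ki = 22.98 × 0.0052 = 0.1195 m/d
Seepage velocity v = q / n = 0.1195 / 0.11 = 1.086 m/d
t = L / v = 394 / 1.086 = 362.7 d

363 days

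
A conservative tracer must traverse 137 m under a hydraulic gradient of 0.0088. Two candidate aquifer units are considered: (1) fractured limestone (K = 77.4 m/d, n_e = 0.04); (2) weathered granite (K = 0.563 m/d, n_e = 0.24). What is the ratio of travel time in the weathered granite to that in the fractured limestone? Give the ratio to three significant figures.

Unit 1 (fractured limestone): v = 77.4×0.0088/0.04 = 17.03 m/d, t = 137/17.03 = 8.046 d
Unit 2 (weathered granite): v = 0.563×0.0088/0.24 = 0.02064 m/d, t = 137/0.02064 = 6637 d
t(weathered granite) / t(fractured limestone) = 6637/8.046 = 825

825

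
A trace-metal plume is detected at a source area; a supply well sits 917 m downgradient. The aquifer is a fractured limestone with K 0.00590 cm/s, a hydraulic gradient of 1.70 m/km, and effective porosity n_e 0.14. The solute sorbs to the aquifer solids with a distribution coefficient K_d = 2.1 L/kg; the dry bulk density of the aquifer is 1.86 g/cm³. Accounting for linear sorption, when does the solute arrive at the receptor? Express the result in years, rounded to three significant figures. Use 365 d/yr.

K = 0.00590 cm/s × 864 = 5.098 m/d
Darcy flux q = K·i = 5.098 × 0.0017 = 0.008666 m/d
v_s = q/n_e = 0.008666/0.14 = 0.06190 m/d
Retardation R = 1 + ρ_b·K_d/n = 1 + 1.86×2.1/0.14 = 28.90
Contaminant velocity v_c = v/R = 0.06190/28.90 = 0.002142 m/d
t = L/v_c = 917/0.002142 = 428100 d
   = 428100/365 = 1170 yr

1170 years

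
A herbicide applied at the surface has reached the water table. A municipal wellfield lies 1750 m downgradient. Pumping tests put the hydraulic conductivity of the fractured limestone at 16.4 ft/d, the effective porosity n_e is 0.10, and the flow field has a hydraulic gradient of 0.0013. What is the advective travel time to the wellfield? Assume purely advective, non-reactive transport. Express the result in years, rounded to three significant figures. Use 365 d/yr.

73.8 years

K = 16.4 ft/d × 0.3048 = 4.999 m/d
Darcy flux q = K·i = 4.999 × 0.0013 = 0.006498 m/d
Seepage velocity v = q / n = 0.006498 / 0.10 = 0.06498 m/d
t = L / v = 1750 / 0.06498 = 26930 d
   = 26930 / 365 = 73.8 yr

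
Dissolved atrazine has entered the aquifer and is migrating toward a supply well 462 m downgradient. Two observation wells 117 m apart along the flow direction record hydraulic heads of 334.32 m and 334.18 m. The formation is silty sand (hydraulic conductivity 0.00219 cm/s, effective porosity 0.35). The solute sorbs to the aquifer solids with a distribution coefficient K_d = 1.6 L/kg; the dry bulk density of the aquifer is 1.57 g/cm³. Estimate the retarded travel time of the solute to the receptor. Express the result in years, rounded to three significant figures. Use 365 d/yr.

1600 years

Hydraulic gradient i = (334.32 − 334.18) / 117 = 0.14 / 117 = 0.001197
K = 0.00219 cm/s × 864 = 1.892 m/d
Specific discharge q = 1.892 × 0.001197 = 0.002264 m/d
v = Ki/n = 1.892·0.001197/0.35 = 0.006469 m/d
Retardation R = 1 + ρ_b·K_d/n = 1 + 1.57×1.6/0.35 = 8.177
Contaminant velocity v_c = v/R = 0.006469/8.177 = 7.911e-4 m/d
t = L/v_c = 462/7.911e-4 = 584000 d
   = 584000/365 = 1600 yr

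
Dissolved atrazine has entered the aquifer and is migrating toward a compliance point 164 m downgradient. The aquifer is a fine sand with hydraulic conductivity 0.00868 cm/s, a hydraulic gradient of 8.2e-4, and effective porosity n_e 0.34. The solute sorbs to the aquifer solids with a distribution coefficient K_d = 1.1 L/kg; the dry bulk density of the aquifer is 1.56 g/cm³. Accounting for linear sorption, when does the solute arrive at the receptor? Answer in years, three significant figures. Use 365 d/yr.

K = 0.00868 cm/s × 864 = 7.500 m/d
Darcy flux q = K·i = 7.500 × 8.2e-4 = 0.006150 m/d
v = Ki/n = 7.500·8.2e-4/0.34 = 0.01809 m/d
Retardation R = 1 + ρ_b·K_d/n = 1 + 1.56×1.1/0.34 = 6.047
Contaminant velocity v_c = v/R = 0.01809/6.047 = 0.002991 m/d
t = L/v_c = 164/0.002991 = 54830 d
   = 54830/365 = 150 yr

150 years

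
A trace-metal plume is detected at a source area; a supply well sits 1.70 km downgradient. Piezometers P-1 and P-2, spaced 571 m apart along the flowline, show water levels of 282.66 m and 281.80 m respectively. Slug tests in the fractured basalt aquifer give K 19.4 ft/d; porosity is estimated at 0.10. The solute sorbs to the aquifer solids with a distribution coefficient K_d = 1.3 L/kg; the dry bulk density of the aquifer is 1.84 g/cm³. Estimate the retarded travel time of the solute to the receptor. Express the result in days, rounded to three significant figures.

Hydraulic gradient i = (282.66 − 281.80) / 571 = 0.86 / 571 = 0.001506
K = 19.4 ft/d × 0.3048 = 5.913 m/d
q = Ki = 5.913 × 0.001506 = 0.008906 m/d
v_s = q/n_e = 0.008906/0.10 = 0.08906 m/d
Retardation R = 1 + ρ_b·K_d/n = 1 + 1.84×1.3/0.10 = 24.92
Contaminant velocity v_c = v/R = 0.08906/24.92 = 0.003574 m/d
L = 1.70 km = 1700 m
t = L/v_c = 1700/0.003574 = 475700 d

476000 days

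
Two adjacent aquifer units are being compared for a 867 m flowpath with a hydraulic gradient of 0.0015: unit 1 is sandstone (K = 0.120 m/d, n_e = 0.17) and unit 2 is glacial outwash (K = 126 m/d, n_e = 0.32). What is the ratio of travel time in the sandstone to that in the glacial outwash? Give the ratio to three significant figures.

Unit 1 (sandstone): v = 0.120×0.0015/0.17 = 0.001059 m/d, t = 867/0.001059 = 818800 d
Unit 2 (glacial outwash): v = 126×0.0015/0.32 = 0.5906 m/d, t = 867/0.5906 = 1468 d
t(sandstone) / t(glacial outwash) = 818800/1468 = 558

558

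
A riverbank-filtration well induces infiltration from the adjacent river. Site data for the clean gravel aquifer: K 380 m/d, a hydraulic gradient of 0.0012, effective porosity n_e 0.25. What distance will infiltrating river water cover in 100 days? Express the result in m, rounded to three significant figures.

Darcy flux q = K·i = 380 × 0.0012 = 0.4560 m/d
v_s = q/n_e = 0.4560/0.25 = 1.824 m/d
L = v × T = 1.824 × 100 = 182.4 m

182 m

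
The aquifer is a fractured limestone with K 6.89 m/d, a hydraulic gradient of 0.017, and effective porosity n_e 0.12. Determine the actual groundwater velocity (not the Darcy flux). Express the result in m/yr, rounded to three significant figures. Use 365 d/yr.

q = Ki = 6.89 × 0.017 = 0.1171 m/d
v_s = q/n_e = 0.1171/0.12 = 0.9761 m/d
   = 0.9761 × 365 = 356 m/yr

356 m/yr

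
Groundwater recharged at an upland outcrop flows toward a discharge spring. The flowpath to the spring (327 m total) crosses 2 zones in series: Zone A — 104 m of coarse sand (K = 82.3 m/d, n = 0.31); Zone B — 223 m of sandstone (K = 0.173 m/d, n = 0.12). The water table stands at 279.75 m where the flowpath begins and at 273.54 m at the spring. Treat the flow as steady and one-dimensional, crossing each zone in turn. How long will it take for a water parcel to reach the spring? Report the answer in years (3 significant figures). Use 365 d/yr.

33.6 years

Total head drop ΔH = 279.75 − 273.54 = 6.21 m
Continuity: the same q passes through each zone, so ΔH = q·Σ(L_j/K_j) — the zones act as resistances in series.
Σ(L/K) = 104/82.3 + 223/0.173 = 1.264 + 1289 = 1290 d
q = ΔH / Σ(L/K) = 6.21 / 1290 = 0.004813 m/d (same in every zone)
Zone A: v = q/n = 0.004813/0.31 = 0.01553 m/d → t_A = 104/0.01553 = 6699 d
Zone B: v = q/n = 0.004813/0.12 = 0.04011 m/d → t_B = 223/0.04011 = 5560 d
Total t = 6699 + 5560 = 12260 d
   = 12260 / 365 = 33.6 yr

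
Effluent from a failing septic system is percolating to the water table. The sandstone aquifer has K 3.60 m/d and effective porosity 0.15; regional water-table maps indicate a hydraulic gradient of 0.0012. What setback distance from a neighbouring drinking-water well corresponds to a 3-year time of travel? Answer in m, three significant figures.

31.5 m

Specific discharge q = 3.60 × 0.0012 = 0.004320 m/d
v = Ki/n = 3.60·0.0012/0.15 = 0.02880 m/d
T = 3 yr × 365 = 1095 d
L = v × T = 0.02880 × 1095 = 31.54 m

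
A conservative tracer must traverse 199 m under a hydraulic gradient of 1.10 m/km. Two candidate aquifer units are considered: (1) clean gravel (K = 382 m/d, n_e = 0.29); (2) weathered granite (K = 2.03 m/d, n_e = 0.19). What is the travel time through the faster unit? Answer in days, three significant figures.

Unit 1 (clean gravel): v = 382×0.0011/0.29 = 1.449 m/d, t = 199/1.449 = 137.3 d
Unit 2 (weathered granite): v = 2.03×0.0011/0.19 = 0.01175 m/d, t = 199/0.01175 = 16930 d
Faster unit: t = 137 d

137 days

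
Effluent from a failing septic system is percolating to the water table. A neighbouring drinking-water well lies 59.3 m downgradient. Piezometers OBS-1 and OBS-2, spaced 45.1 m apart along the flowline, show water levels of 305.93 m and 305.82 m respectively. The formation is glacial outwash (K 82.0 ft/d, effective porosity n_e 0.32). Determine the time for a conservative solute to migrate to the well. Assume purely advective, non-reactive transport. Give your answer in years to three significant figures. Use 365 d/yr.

0.853 years

Hydraulic gradient i = (305.93 − 305.82) / 45.1 = 0.11 / 45.1 = 0.002439
K = 82.0 ft/d × 0.3048 = 24.99 m/d
Specific discharge q = 24.99 × 0.002439 = 0.06096 m/d
v_s = q/n_e = 0.06096/0.32 = 0.1905 m/d
t = L / v = 59.3 / 0.1905 = 311.3 d
   = 311.3 / 365 = 0.853 yr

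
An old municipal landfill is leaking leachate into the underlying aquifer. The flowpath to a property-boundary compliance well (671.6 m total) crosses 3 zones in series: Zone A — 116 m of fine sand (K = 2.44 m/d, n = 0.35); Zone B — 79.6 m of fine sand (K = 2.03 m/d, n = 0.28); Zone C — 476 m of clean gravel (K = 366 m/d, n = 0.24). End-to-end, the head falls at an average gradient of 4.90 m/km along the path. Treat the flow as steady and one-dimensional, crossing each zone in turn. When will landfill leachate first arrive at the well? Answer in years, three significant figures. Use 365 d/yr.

13.0 years

For zones in series the flux q is common to all zones; the equivalent conductivity is the harmonic (thickness-weighted) mean, K_eq = L_total / Σ(L_j/K_j).
Σ(L/K) = 116/2.44 + 79.6/2.03 + 476/366 = 47.54 + 39.21 + 1.301 = 88.05 d
K_eq = L_total / Σ(L/K) = 671.6 / 88.05 = 7.627 m/d
q = K_eq · i = 7.627 × 0.0049 = 0.03737 m/d (same in every zone)
Zone A: v = q/n = 0.03737/0.35 = 0.1068 m/d → t_A = 116/0.1068 = 1086 d
Zone B: v = q/n = 0.03737/0.28 = 0.1335 m/d → t_B = 79.6/0.1335 = 596.4 d
Zone C: v = q/n = 0.03737/0.24 = 0.1557 m/d → t_C = 476/0.1557 = 3057 d
Total t = 1086 + 596.4 + 3057 = 4739 d
   = 4739 / 365 = 13.0 yr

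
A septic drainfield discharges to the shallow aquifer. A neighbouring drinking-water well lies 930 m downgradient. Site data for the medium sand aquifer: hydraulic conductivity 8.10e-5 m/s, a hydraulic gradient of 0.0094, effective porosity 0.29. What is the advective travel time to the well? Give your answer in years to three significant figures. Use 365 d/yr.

11.2 years

K = 8.10e-5 m/s × 86400 s/d = 6.998 m/d
q = Ki = 6.998 × 0.0094 = 0.06578 m/d
Average linear velocity = 0.06578 / 0.29 = 0.2268 m/d
t = L / v = 930 / 0.2268 = 4100 d
   = 4100 / 365 = 11.2 yr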